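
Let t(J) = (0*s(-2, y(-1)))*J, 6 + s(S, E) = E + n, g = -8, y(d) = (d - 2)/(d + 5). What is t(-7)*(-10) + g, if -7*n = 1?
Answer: -8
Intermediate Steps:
n = -⅐ (n = -⅐*1 = -⅐ ≈ -0.14286)
y(d) = (-2 + d)/(5 + d)
s(S, E) = -43/7 + E (s(S, E) = -6 + (E - ⅐) = -6 + (-⅐ + E) = -43/7 + E)
t(J) = 0 (t(J) = (0*(-43/7 + (-2 - 1)/(5 - 1)))*J = (0*(-43/7 - 3/4))*J = (0*(-43/7 + (¼)*(-3)))*J = (0*(-43/7 - ¾))*J = (0*(-193/28))*J = 0*J = 0)
t(-7)*(-10) + g = 0*(-10) - 8 = 0 - 8 = -8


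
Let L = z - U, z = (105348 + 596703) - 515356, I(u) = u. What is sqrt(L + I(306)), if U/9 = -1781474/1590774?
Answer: 2*sqrt(3286410518970965)/265129 ≈ 432.45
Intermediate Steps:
U = -2672211/265129 (U = 9*(-1781474/1590774) = 9*(-1781474*1/1590774) = 9*(-890737/795387) = -2672211/265129 ≈ -10.079)
z = 186695 (z = 702051 - 515356 = 186695)
L = 49500930866/265129 (L = 186695 - 1*(-2672211/265129) = 186695 + 2672211/265129 = 49500930866/265129 ≈ 1.8671e+5)
sqrt(L + I(306)) = sqrt(49500930866/265129 + 306) = sqrt(49582060340/265129) = 2*sqrt(3286410518970965)/265129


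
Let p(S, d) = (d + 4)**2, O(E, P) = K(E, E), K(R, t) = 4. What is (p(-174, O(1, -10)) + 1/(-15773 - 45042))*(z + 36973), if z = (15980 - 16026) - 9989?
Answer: 104846979142/60815 ≈ 1.7240e+6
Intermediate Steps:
O(E, P) = 4
p(S, d) = (4 + d)**2
z = -10035 (z = -46 - 9989 = -10035)
(p(-174, O(1, -10)) + 1/(-15773 - 45042))*(z + 36973) = ((4 + 4)**2 + 1/(-15773 - 45042))*(-10035 + 36973) = (8**2 + 1/(-60815))*26938 = (64 - 1/60815)*26938 = (3892159/60815)*26938 = 104846979142/60815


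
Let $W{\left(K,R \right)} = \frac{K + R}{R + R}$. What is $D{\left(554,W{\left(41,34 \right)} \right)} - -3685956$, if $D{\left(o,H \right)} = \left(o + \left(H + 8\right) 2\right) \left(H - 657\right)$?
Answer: $\frac{7654217817}{2312} \approx 3.3106 \cdot 10^{6}$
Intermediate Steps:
$W{\left(K,R \right)} = \frac{K + R}{2 R}$
$D{\left(o,H \right)} = \left(-657 + H\right) \left(16 + o + 2 H\right)$ ($D{\left(o,H \right)} = \left(o + \left(8 + H\right) 2\right) \left(-657 + H\right) = \left(o + \left(16 + 2 H\right)\right) \left(-657 + H\right) = \left(16 + o + 2 H\right) \left(-657 + H\right) = \left(-657 + H\right) \left(16 + o + 2 H\right)$)
$D{\left(554,W{\left(41,34 \right)} \right)} - -3685956 = \left(-10512 - 1298 \frac{41 + 34}{2 \cdot 34} - 363978 + 2 \left(\frac{41 + 34}{2 \cdot 34}\right)^{2} + \frac{41 + 34}{2 \cdot 34} \cdot 554\right) - -3685956 = \left(-10512 - 1298 \cdot \frac{1}{2} \cdot \frac{1}{34} \cdot 75 - 363978 + 2 \left(\frac{1}{2} \cdot \frac{1}{34} \cdot 75\right)^{2} + \frac{1}{2} \cdot \frac{1}{34} \cdot 75 \cdot 554\right) + 3685956 = \left(-10512 - \frac{48675}{34} - 363978 + 2 \left(\frac{75}{68}\right)^{2} + \frac{75}{68} \cdot 554\right) + 3685956 = \left(-10512 - \frac{48675}{34} - 363978 + 2 \cdot \frac{5625}{4624} + \frac{20775}{34}\right) + 3685956 = \left(-10512 - \frac{48675}{34} - 363978 + \frac{5625}{2312} + \frac{20775}{34}\right) + 3685956 = - \frac{867712455}{2312} + 3685956 = \frac{7654217817}{2312}$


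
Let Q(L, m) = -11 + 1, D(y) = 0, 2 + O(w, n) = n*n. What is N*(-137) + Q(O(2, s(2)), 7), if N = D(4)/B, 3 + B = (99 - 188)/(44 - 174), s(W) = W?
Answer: -10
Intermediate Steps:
O(w, n) = -2 + n² (O(w, n) = -2 + n*n = -2 + n²)
B = -301/130 (B = -3 + (99 - 188)/(44 - 174) = -3 - 89/(-130) = -3 - 89*(-1/130) = -3 + 89/130 = -301/130 ≈ -2.3154)
N = 0 (N = 0/(-301/130) = 0*(-130/301) = 0)
Q(L, m) = -10
N*(-137) + Q(O(2, s(2)), 7) = 0*(-137) - 10 = 0 - 10 = -10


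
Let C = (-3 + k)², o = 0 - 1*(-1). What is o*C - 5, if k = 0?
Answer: 4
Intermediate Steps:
o = 1 (o = 0 + 1 = 1)
C = 9 (C = (-3 + 0)² = (-3)² = 9)
o*C - 5 = 1*9 - 5 = 9 - 5 = 4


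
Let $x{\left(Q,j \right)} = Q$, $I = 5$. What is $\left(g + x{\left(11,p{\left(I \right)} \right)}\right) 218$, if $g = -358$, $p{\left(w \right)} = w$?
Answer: $-75646$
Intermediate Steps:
$\left(g + x{\left(11,p{\left(I \right)} \right)}\right) 218 = \left(-358 + 11\right) 218 = \left(-347\right) 218 = -75646$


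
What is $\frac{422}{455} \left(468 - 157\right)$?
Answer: $\frac{131242}{455} \approx 288.44$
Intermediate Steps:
$\frac{422}{455} \left(468 - 157\right) = 422 \cdot \frac{1}{455} \cdot 311 = \frac{422}{455} \cdot 311 = \frac{131242}{455}$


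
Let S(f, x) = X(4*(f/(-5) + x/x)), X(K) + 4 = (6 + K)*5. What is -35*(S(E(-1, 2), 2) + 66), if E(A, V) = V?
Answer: -3640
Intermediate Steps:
X(K) = 26 + 5*K (X(K) = -4 + (6 + K)*5 = -4 + (30 + 5*K) = 26 + 5*K)
S(f, x) = 46 - 4*f (S(f, x) = 26 + 5*(4*(f/(-5) + x/x)) = 26 + 5*(4*(f*(-1/5) + 1)) = 26 + 5*(4*(-f/5 + 1)) = 26 + 5*(4*(1 - f/5)) = 26 + 5*(4 - 4*f/5) = 26 + (20 - 4*f) = 46 - 4*f)
-35*(S(E(-1, 2), 2) + 66) = -35*((46 - 4*2) + 66) = -35*((46 - 8) + 66) = -35*(38 + 66) = -35*104 = -3640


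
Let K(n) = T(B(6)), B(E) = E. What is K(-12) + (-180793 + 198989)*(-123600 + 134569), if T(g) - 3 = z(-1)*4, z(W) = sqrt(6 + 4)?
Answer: 199591927 + 4*sqrt(10) ≈ 1.9959e+8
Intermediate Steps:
z(W) = sqrt(10)
T(g) = 3 + 4*sqrt(10) (T(g) = 3 + sqrt(10)*4 = 3 + 4*sqrt(10))
K(n) = 3 + 4*sqrt(10)
K(-12) + (-180793 + 198989)*(-123600 + 134569) = (3 + 4*sqrt(10)) + (-180793 + 198989)*(-123600 + 134569) = (3 + 4*sqrt(10)) + 18196*10969 = (3 + 4*sqrt(10)) + 199591924 = 199591927 + 4*sqrt(10)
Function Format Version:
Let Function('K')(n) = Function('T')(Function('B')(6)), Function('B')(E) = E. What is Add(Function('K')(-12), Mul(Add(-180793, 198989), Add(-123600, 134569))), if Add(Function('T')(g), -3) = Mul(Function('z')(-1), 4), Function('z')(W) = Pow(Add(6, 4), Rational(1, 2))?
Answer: Add(199591927, Mul(4, Pow(10, Rational(1, 2)))) ≈ 1.9959e+8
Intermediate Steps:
Function('z')(W) = Pow(10, Rational(1, 2))
Function('T')(g) = Add(3, Mul(4, Pow(10, Rational(1, 2)))) (Function('T')(g) = Add(3, Mul(Pow(10, Rational(1, 2)), 4)) = Add(3, Mul(4, Pow(10, Rational(1, 2)))))
Function('K')(n) = Add(3, Mul(4, Pow(10, Rational(1, 2))))
Add(Function('K')(-12), Mul(Add(-180793, 198989), Add(-123600, 134569))) = Add(Add(3, Mul(4, Pow(10, Rational(1, 2)))), Mul(Add(-180793, 198989), Add(-123600, 134569))) = Add(Add(3, Mul(4, Pow(10, Rational(1, 2)))), Mul(18196, 10969)) = Add(Add(3, Mul(4, Pow(10, Rational(1, 2)))), 199591924) = Add(199591927, Mul(4, Pow(10, Rational(1, 2))))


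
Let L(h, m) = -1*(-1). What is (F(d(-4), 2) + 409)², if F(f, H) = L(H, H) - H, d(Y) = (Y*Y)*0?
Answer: 166464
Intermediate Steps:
L(h, m) = 1
d(Y) = 0 (d(Y) = Y²*0 = 0)
F(f, H) = 1 - H
(F(d(-4), 2) + 409)² = ((1 - 1*2) + 409)² = ((1 - 2) + 409)² = (-1 + 409)² = 408² = 166464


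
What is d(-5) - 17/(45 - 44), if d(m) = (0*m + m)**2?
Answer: 8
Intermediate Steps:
d(m) = m**2 (d(m) = (0 + m)**2 = m**2)
d(-5) - 17/(45 - 44) = (-5)**2 - 17/(45 - 44) = 25 - 17/1 = 25 + 1*(-17) = 25 - 17 = 8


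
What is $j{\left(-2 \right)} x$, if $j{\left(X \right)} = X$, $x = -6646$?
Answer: $13292$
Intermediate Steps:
$j{\left(-2 \right)} x = \left(-2\right) \left(-6646\right) = 13292$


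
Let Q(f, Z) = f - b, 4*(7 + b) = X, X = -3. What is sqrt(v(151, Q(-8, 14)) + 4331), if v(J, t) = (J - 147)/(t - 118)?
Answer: sqrt(968962731)/473 ≈ 65.810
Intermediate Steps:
b = -31/4 (b = -7 + (1/4)*(-3) = -7 - 3/4 = -31/4 ≈ -7.7500)
Q(f, Z) = 31/4 + f (Q(f, Z) = f - 1*(-31/4) = f + 31/4 = 31/4 + f)
v(J, t) = (-147 + J)/(-118 + t)
sqrt(v(151, Q(-8, 14)) + 4331) = sqrt((-147 + 151)/(-118 + (31/4 - 8)) + 4331) = sqrt(4/(-118 - 1/4) + 4331) = sqrt(4/(-473/4) + 4331) = sqrt(-4/473*4 + 4331) = sqrt(-16/473 + 4331) = sqrt(2048547/473) = sqrt(968962731)/473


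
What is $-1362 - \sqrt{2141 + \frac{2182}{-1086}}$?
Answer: $-1362 - \frac{16 \sqrt{2463591}}{543} \approx -1408.3$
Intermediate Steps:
$-1362 - \sqrt{2141 + \frac{2182}{-1086}} = -1362 - \sqrt{2141 + 2182 \left(- \frac{1}{1086}\right)} = -1362 - \sqrt{2141 - \frac{1091}{543}} = -1362 - \sqrt{\frac{1161472}{543}} = -1362 - \frac{16 \sqrt{2463591}}{543}$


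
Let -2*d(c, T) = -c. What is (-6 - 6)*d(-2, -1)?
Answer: 12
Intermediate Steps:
d(c, T) = c/2 (d(c, T) = -(-1)*c/2 = c/2)
(-6 - 6)*d(-2, -1) = (-6 - 6)*((½)*(-2)) = -12*(-1) = 12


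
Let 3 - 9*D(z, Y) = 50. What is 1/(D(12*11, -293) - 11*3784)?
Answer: -9/374663 ≈ -2.4022e-5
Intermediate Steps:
D(z, Y) = -47/9 (D(z, Y) = ⅓ - ⅑*50 = ⅓ - 50/9 = -47/9)
1/(D(12*11, -293) - 11*3784) = 1/(-47/9 - 11*3784) = 1/(-47/9 - 41624) = 1/(-374663/9) = -9/374663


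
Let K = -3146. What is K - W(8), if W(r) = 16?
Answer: -3162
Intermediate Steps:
K - W(8) = -3146 - 1*16 = -3146 - 16 = -3162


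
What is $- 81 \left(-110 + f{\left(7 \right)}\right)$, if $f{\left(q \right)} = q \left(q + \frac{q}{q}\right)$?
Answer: $4374$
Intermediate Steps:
$f{\left(q \right)} = q \left(1 + q\right)$ ($f{\left(q \right)} = q \left(q + 1\right) = q \left(1 + q\right)$)
$- 81 \left(-110 + f{\left(7 \right)}\right) = - 81 \left(-110 + 7 \left(1 + 7\right)\right) = - 81 \left(-110 + 7 \cdot 8\right) = - 81 \left(-110 + 56\right) = \left(-81\right) \left(-54\right) = 4374$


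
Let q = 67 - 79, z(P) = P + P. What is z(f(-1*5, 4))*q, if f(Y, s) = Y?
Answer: 120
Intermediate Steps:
z(P) = 2*P
q = -12
z(f(-1*5, 4))*q = (2*(-1*5))*(-12) = (2*(-5))*(-12) = -10*(-12) = 120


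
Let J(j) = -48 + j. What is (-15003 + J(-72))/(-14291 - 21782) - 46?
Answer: -1644235/36073 ≈ -45.581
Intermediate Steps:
(-15003 + J(-72))/(-14291 - 21782) - 46 = (-15003 + (-48 - 72))/(-14291 - 21782) - 46 = (-15003 - 120)/(-36073) - 46 = -15123*(-1/36073) - 46 = 15123/36073 - 46 = -1644235/36073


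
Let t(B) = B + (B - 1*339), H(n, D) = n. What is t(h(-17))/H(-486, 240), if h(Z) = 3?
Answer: 37/54 ≈ 0.68519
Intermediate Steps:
t(B) = -339 + 2*B (t(B) = B + (B - 339) = B + (-339 + B) = -339 + 2*B)
t(h(-17))/H(-486, 240) = (-339 + 2*3)/(-486) = (-339 + 6)*(-1/486) = -333*(-1/486) = 37/54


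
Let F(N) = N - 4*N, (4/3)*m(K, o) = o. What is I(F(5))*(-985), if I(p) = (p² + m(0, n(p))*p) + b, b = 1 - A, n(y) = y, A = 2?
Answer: -1547435/4 ≈ -3.8686e+5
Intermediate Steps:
m(K, o) = 3*o/4
F(N) = -3*N
b = -1 (b = 1 - 1*2 = 1 - 2 = -1)
I(p) = -1 + 7*p²/4 (I(p) = (p² + (3*p/4)*p) - 1 = (p² + 3*p²/4) - 1 = 7*p²/4 - 1 = -1 + 7*p²/4)
I(F(5))*(-985) = (-1 + 7*(-3*5)²/4)*(-985) = (-1 + (7/4)*(-15)²)*(-985) = (-1 + (7/4)*225)*(-985) = (-1 + 1575/4)*(-985) = (1571/4)*(-985) = -1547435/4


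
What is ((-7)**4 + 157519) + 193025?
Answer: 352945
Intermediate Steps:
((-7)**4 + 157519) + 193025 = (2401 + 157519) + 193025 = 159920 + 193025 = 352945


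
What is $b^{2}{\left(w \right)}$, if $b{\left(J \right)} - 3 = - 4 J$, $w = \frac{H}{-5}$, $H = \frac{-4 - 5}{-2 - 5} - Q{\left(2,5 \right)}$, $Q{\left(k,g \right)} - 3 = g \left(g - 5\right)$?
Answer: $\frac{3249}{1225} \approx 2.6522$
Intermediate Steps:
$Q{\left(k,g \right)} = 3 + g \left(-5 + g\right)$ ($Q{\left(k,g \right)} = 3 + g \left(g - 5\right) = 3 + g \left(-5 + g\right)$)
$H = - \frac{12}{7}$ ($H = \frac{-4 - 5}{-2 - 5} - \left(3 + 5^{2} - 25\right) = - \frac{9}{-7} - \left(3 + 25 - 25\right) = \left(-9\right) \left(- \frac{1}{7}\right) - 3 = \frac{9}{7} - 3 = - \frac{12}{7} \approx -1.7143$)
$w = \frac{12}{35}$ ($w = - \frac{12}{7 \left(-5\right)} = \left(- \frac{12}{7}\right) \left(- \frac{1}{5}\right) = \frac{12}{35} \approx 0.34286$)
$b{\left(J \right)} = 3 - 4 J$
$b^{2}{\left(w \right)} = \left(3 - \frac{48}{35}\right)^{2} = \left(\frac{57}{35}\right)^{2} = \frac{3249}{1225}$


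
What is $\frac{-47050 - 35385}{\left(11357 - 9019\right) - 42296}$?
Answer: $\frac{82435}{39958} \approx 2.063$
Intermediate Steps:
$\frac{-47050 - 35385}{\left(11357 - 9019\right) - 42296} = - \frac{82435}{\left(11357 - 9019\right) - 42296} = - \frac{82435}{2338 - 42296} = - \frac{82435}{-39958} = \left(-82435\right) \left(- \frac{1}{39958}\right) = \frac{82435}{39958}$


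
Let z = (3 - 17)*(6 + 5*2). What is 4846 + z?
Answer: 4622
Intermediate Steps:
z = -224 (z = -14*(6 + 10) = -14*16 = -224)
4846 + z = 4846 - 224 = 4622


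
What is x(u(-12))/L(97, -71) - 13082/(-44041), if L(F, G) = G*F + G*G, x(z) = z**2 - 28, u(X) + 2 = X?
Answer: 8375242/40649843 ≈ 0.20603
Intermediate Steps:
u(X) = -2 + X
x(z) = -28 + z**2
L(F, G) = G**2 + F*G (L(F, G) = F*G + G**2 = G**2 + F*G)
x(u(-12))/L(97, -71) - 13082/(-44041) = (-28 + (-2 - 12)**2)/((-71*(97 - 71))) - 13082/(-44041) = (-28 + (-14)**2)/((-71*26)) - 13082*(-1/44041) = (-28 + 196)/(-1846) + 13082/44041 = 168*(-1/1846) + 13082/44041 = -84/923 + 13082/44041 = 8375242/40649843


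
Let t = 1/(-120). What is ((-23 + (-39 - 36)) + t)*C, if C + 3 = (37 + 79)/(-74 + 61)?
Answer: 364591/312 ≈ 1168.6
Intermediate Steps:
t = -1/120 ≈ -0.0083333
C = -155/13 (C = -3 + (37 + 79)/(-74 + 61) = -3 + 116/(-13) = -3 + 116*(-1/13) = -3 - 116/13 = -155/13 ≈ -11.923)
((-23 + (-39 - 36)) + t)*C = ((-23 + (-39 - 36)) - 1/120)*(-155/13) = ((-23 - 75) - 1/120)*(-155/13) = (-98 - 1/120)*(-155/13) = -11761/120*(-155/13) = 364591/312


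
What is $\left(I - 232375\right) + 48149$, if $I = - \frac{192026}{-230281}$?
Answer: $- \frac{42423555480}{230281} \approx -1.8423 \cdot 10^{5}$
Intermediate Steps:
$I = \frac{192026}{230281}$ ($I = \left(-192026\right) \left(- \frac{1}{230281}\right) = \frac{192026}{230281} \approx 0.83388$)
$\left(I - 232375\right) + 48149 = \left(\frac{192026}{230281} - 232375\right) + 48149 = - \frac{53511355349}{230281} + 48149 = - \frac{42423555480}{230281}$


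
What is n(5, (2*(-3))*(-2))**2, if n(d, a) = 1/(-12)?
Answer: 1/144 ≈ 0.0069444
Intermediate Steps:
n(d, a) = -1/12
n(5, (2*(-3))*(-2))**2 = (-1/12)**2 = 1/144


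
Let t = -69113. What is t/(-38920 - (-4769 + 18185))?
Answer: 69113/52336 ≈ 1.3206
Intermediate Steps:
t/(-38920 - (-4769 + 18185)) = -69113/(-38920 - (-4769 + 18185)) = -69113/(-38920 - 1*13416) = -69113/(-38920 - 13416) = -69113/(-52336) = -69113*(-1/52336) = 69113/52336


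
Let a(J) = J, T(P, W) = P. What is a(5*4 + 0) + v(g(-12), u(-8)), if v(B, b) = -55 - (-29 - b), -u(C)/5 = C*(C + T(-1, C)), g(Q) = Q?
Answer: -366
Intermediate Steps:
u(C) = -5*C*(-1 + C) (u(C) = -5*C*(C - 1) = -5*C*(-1 + C))
v(B, b) = -26 + b (v(B, b) = -55 + (29 + b) = -26 + b)
a(5*4 + 0) + v(g(-12), u(-8)) = (5*4 + 0) + (-26 + 5*(-8)*(1 - 1*(-8))) = (20 + 0) + (-26 + 5*(-8)*(1 + 8)) = 20 + (-26 + 5*(-8)*9) = 20 + (-26 - 360) = 20 - 386 = -366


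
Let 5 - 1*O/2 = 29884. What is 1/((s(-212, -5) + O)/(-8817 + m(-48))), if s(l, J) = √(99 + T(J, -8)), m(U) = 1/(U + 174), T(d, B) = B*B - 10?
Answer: 33193806139/224974159893 + 1110941*√17/149982773262 ≈ 0.14758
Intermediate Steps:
O = -59758 (O = 10 - 2*29884 = 10 - 59768 = -59758)
T(d, B) = -10 + B² (T(d, B) = B² - 10 = -10 + B²)
m(U) = 1/(174 + U)
s(l, J) = 3*√17 (s(l, J) = √(99 + (-10 + (-8)²)) = √(99 + (-10 + 64)) = √(99 + 54) = √153 = 3*√17)
1/((s(-212, -5) + O)/(-8817 + m(-48))) = 1/((3*√17 - 59758)/(-8817 + 1/(174 - 48))) = 1/((-59758 + 3*√17)/(-8817 + 1/126)) = 1/((-59758 + 3*√17)/(-1110941/126)) = 1/((-59758 + 3*√17)*(-126/1110941)) = 1/(7529508/1110941 - 378*√17/1110941)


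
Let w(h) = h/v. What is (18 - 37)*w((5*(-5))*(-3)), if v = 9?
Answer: -475/3 ≈ -158.33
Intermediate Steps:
w(h) = h/9
(18 - 37)*w((5*(-5))*(-3)) = (18 - 37)*(((5*(-5))*(-3))/9) = -19*(-25*(-3))/9 = -19*75/9 = -19*25/3 = -475/3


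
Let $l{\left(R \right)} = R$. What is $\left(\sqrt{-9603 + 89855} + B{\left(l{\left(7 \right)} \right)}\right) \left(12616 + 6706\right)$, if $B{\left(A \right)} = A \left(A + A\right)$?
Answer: $1893556 + 38644 \sqrt{20063} \approx 7.3672 \cdot 10^{6}$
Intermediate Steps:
$B{\left(A \right)} = 2 A^{2}$ ($B{\left(A \right)} = A 2 A = 2 A^{2}$)
$\left(\sqrt{-9603 + 89855} + B{\left(l{\left(7 \right)} \right)}\right) \left(12616 + 6706\right) = \left(\sqrt{-9603 + 89855} + 2 \cdot 7^{2}\right) \left(12616 + 6706\right) = \left(\sqrt{80252} + 2 \cdot 49\right) 19322 = \left(2 \sqrt{20063} + 98\right) 19322 = \left(98 + 2 \sqrt{20063}\right) 19322 = 1893556 + 38644 \sqrt{20063}$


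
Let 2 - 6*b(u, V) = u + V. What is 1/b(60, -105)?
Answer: 6/47 ≈ 0.12766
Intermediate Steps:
b(u, V) = ⅓ - V/6 - u/6 (b(u, V) = ⅓ - (u + V)/6 = ⅓ - (V + u)/6 = ⅓ + (-V/6 - u/6) = ⅓ - V/6 - u/6)
1/b(60, -105) = 1/(⅓ - ⅙*(-105) - ⅙*60) = 1/(⅓ + 35/2 - 10) = 1/(47/6) = 6/47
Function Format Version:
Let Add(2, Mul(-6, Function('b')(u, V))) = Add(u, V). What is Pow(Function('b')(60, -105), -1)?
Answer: Rational(6, 47) ≈ 0.12766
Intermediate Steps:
Function('b')(u, V) = Add(Rational(1, 3), Mul(Rational(-1, 6), V), Mul(Rational(-1, 6), u)) (Function('b')(u, V) = Add(Rational(1, 3), Mul(Rational(-1, 6), Add(u, V))) = Add(Rational(1, 3), Mul(Rational(-1, 6), Add(V, u))) = Add(Rational(1, 3), Add(Mul(Rational(-1, 6), V), Mul(Rational(-1, 6), u))) = Add(Rational(1, 3), Mul(Rational(-1, 6), V), Mul(Rational(-1, 6), u)))
Pow(Function('b')(60, -105), -1) = Pow(Add(Rational(1, 3), Mul(Rational(-1, 6), -105), Mul(Rational(-1, 6), 60)), -1) = Pow(Add(Rational(1, 3), Rational(35, 2), -10), -1) = Pow(Rational(47, 6), -1) = Rational(6, 47)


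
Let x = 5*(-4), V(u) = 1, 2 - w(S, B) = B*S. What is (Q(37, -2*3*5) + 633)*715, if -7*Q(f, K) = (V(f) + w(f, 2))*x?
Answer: 2152865/7 ≈ 3.0755e+5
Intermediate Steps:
w(S, B) = 2 - B*S
x = -20
Q(f, K) = 60/7 - 40*f/7 (Q(f, K) = -(1 + (2 - 1*2*f))*(-20)/7 = -(1 + (2 - 2*f))*(-20)/7 = -(3 - 2*f)*(-20)/7 = -(-60 + 40*f)/7 = 60/7 - 40*f/7)
(Q(37, -2*3*5) + 633)*715 = ((60/7 - 40/7*37) + 633)*715 = ((60/7 - 1480/7) + 633)*715 = (-1420/7 + 633)*715 = (3011/7)*715 = 2152865/7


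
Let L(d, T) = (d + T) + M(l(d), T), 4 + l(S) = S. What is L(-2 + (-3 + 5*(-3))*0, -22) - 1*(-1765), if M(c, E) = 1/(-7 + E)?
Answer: 50488/29 ≈ 1741.0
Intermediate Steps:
l(S) = -4 + S
L(d, T) = T + d + 1/(-7 + T) (L(d, T) = (d + T) + 1/(-7 + T) = (T + d) + 1/(-7 + T) = T + d + 1/(-7 + T))
L(-2 + (-3 + 5*(-3))*0, -22) - 1*(-1765) = (1 + (-7 - 22)*(-22 + (-2 + (-3 + 5*(-3))*0)))/(-7 - 22) - 1*(-1765) = (1 - 29*(-22 + (-2 + (-3 - 15)*0)))/(-29) + 1765 = -(1 - 29*(-22 + (-2 - 18*0)))/29 + 1765 = -(1 - 29*(-22 + (-2 + 0)))/29 + 1765 = -(1 - 29*(-22 - 2))/29 + 1765 = -(1 - 29*(-24))/29 + 1765 = -(1 + 696)/29 + 1765 = -1/29*697 + 1765 = -697/29 + 1765 = 50488/29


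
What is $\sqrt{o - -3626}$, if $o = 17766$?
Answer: $4 \sqrt{1337} \approx 146.26$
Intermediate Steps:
$\sqrt{o - -3626} = \sqrt{17766 - -3626} = \sqrt{17766 + 3626} = \sqrt{21392} = 4 \sqrt{1337}$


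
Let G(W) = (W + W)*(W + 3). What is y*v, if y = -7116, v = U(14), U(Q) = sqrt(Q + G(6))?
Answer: -7116*sqrt(122) ≈ -78599.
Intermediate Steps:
G(W) = 2*W*(3 + W) (G(W) = (2*W)*(3 + W) = 2*W*(3 + W))
U(Q) = sqrt(108 + Q) (U(Q) = sqrt(Q + 2*6*(3 + 6)) = sqrt(Q + 2*6*9) = sqrt(Q + 108) = sqrt(108 + Q))
v = sqrt(122) (v = sqrt(108 + 14) = sqrt(122) ≈ 11.045)
y*v = -7116*sqrt(122)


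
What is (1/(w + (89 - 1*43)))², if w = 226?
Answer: 1/73984 ≈ 1.3516e-5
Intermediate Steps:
(1/(w + (89 - 1*43)))² = (1/(226 + (89 - 1*43)))² = (1/(226 + (89 - 43)))² = (1/(226 + 46))² = (1/272)² = 1/73984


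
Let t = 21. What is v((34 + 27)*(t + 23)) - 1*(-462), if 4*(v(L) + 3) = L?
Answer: 1130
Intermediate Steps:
v(L) = -3 + L/4
v((34 + 27)*(t + 23)) - 1*(-462) = (-3 + ((34 + 27)*(21 + 23))/4) - 1*(-462) = (-3 + (61*44)/4) + 462 = (-3 + (¼)*2684) + 462 = (-3 + 671) + 462 = 668 + 462 = 1130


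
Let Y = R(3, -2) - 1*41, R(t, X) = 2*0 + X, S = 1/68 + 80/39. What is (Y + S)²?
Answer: 11784622249/7033104 ≈ 1675.6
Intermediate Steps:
S = 5479/2652 (S = 1*(1/68) + 80*(1/39) = 1/68 + 80/39 = 5479/2652 ≈ 2.0660)
R(t, X) = X (R(t, X) = 0 + X = X)
Y = -43 (Y = -2 - 1*41 = -2 - 41 = -43)
(Y + S)² = (-43 + 5479/2652)² = (-108557/2652)² = 11784622249/7033104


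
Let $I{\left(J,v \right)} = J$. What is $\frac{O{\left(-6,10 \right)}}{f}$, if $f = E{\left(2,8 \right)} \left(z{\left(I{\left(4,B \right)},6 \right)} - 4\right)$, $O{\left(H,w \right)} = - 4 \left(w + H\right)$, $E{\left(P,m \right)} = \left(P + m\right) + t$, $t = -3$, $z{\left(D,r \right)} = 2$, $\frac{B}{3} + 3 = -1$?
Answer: $\frac{8}{7} \approx 1.1429$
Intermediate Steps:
$B = -12$ ($B = -9 + 3 \left(-1\right) = -9 - 3 = -12$)
$E{\left(P,m \right)} = -3 + P + m$ ($E{\left(P,m \right)} = \left(P + m\right) - 3 = -3 + P + m$)
$O{\left(H,w \right)} = - 4 H - 4 w$ ($O{\left(H,w \right)} = - 4 \left(H + w\right) = - 4 H - 4 w$)
$f = -14$ ($f = \left(-3 + 2 + 8\right) \left(2 - 4\right) = 7 \left(2 - 4\right) = 7 \left(-2\right) = -14$)
$\frac{O{\left(-6,10 \right)}}{f} = \frac{\left(-4\right) \left(-6\right) - 40}{-14} = \left(24 - 40\right) \left(- \frac{1}{14}\right) = \left(-16\right) \left(- \frac{1}{14}\right) = \frac{8}{7}$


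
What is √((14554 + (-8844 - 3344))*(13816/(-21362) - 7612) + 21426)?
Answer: I*√16961800314414/971 ≈ 4241.5*I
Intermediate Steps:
√((14554 + (-8844 - 3344))*(13816/(-21362) - 7612) + 21426) = √((14554 - 12188)*(13816*(-1/21362) - 7612) + 21426) = √(2366*(-628/971 - 7612) + 21426) = √(2366*(-7391880/971) + 21426) = √(-17489188080/971 + 21426) = √(-17468383434/971) = I*√16961800314414/971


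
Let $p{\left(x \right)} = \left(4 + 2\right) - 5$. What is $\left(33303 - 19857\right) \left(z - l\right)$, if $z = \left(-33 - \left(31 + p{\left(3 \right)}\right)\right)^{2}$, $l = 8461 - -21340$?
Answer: $-343894896$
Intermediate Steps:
$l = 29801$ ($l = 8461 + 21340 = 29801$)
$p{\left(x \right)} = 1$ ($p{\left(x \right)} = 6 - 5 = 1$)
$z = 4225$ ($z = \left(-33 - 32\right)^{2} = \left(-65\right)^{2} = 4225$)
$\left(33303 - 19857\right) \left(z - l\right) = \left(33303 - 19857\right) \left(4225 - 29801\right) = 13446 \left(4225 - 29801\right) = 13446 \left(-25576\right) = -343894896$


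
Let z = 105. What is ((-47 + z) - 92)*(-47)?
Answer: 1598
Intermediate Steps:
((-47 + z) - 92)*(-47) = ((-47 + 105) - 92)*(-47) = (58 - 92)*(-47) = -34*(-47) = 1598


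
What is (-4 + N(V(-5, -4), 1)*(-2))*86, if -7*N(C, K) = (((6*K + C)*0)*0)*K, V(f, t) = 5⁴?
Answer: -344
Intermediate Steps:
V(f, t) = 625
N(C, K) = 0 (N(C, K) = -((6*K + C)*0)*0*K/7 = -((C + 6*K)*0)*0*K/7 = -0*0*K/7 = -0*K = -⅐*0 = 0)
(-4 + N(V(-5, -4), 1)*(-2))*86 = (-4 + 0*(-2))*86 = (-4 + 0)*86 = -4*86 = -344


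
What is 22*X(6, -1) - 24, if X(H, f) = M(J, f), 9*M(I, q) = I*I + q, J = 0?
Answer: -238/9 ≈ -26.444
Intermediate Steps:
M(I, q) = q/9 + I²/9 (M(I, q) = (I*I + q)/9 = (I² + q)/9 = (q + I²)/9 = q/9 + I²/9)
X(H, f) = f/9 (X(H, f) = f/9 + (⅑)*0² = f/9 + (⅑)*0 = f/9 + 0 = f/9)
22*X(6, -1) - 24 = 22*((⅑)*(-1)) - 24 = 22*(-⅑) - 24 = -22/9 - 24 = -238/9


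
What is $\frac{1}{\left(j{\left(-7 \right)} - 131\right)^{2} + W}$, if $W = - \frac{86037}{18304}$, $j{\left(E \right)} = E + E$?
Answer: $\frac{18304}{384755563} \approx 4.7573 \cdot 10^{-5}$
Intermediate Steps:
$j{\left(E \right)} = 2 E$
$W = - \frac{86037}{18304}$ ($W = \left(-86037\right) \frac{1}{18304} = - \frac{86037}{18304} \approx -4.7004$)
$\frac{1}{\left(j{\left(-7 \right)} - 131\right)^{2} + W} = \frac{1}{\left(2 \left(-7\right) - 131\right)^{2} - \frac{86037}{18304}} = \frac{1}{\left(-14 - 131\right)^{2} - \frac{86037}{18304}} = \frac{1}{\left(-145\right)^{2} - \frac{86037}{18304}} = \frac{1}{21025 - \frac{86037}{18304}} = \frac{1}{\frac{384755563}{18304}} = \frac{18304}{384755563}$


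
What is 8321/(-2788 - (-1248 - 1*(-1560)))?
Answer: -8321/3100 ≈ -2.6842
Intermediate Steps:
8321/(-2788 - (-1248 - 1*(-1560))) = 8321/(-2788 - (-1248 + 1560)) = 8321/(-2788 - 1*312) = 8321/(-2788 - 312) = 8321/(-3100) = 8321*(-1/3100) = -8321/3100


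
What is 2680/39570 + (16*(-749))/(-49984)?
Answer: 3801025/12361668 ≈ 0.30748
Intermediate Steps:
2680/39570 + (16*(-749))/(-49984) = 2680*(1/39570) - 11984*(-1/49984) = 268/3957 + 749/3124 = 3801025/12361668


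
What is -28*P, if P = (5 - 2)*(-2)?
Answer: 168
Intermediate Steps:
P = -6 (P = 3*(-2) = -6)
-28*P = -28*(-6) = 168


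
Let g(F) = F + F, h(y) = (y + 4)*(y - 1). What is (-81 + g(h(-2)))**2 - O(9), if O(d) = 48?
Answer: 8601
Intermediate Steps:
h(y) = (-1 + y)*(4 + y) (h(y) = (4 + y)*(-1 + y) = (-1 + y)*(4 + y))
g(F) = 2*F
(-81 + g(h(-2)))**2 - O(9) = (-81 + 2*(-4 + (-2)**2 + 3*(-2)))**2 - 1*48 = (-81 + 2*(-4 + 4 - 6))**2 - 48 = (-81 + 2*(-6))**2 - 48 = (-81 - 12)**2 - 48 = (-93)**2 - 48 = 8649 - 48 = 8601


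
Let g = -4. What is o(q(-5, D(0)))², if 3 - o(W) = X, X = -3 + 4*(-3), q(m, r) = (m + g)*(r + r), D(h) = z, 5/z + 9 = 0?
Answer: 324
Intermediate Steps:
z = -5/9 (z = 5/(-9 + 0) = 5/(-9) = 5*(-⅑) = -5/9 ≈ -0.55556)
D(h) = -5/9
q(m, r) = 2*r*(-4 + m) (q(m, r) = (m - 4)*(r + r) = (-4 + m)*(2*r) = 2*r*(-4 + m))
X = -15 (X = -3 - 12 = -15)
o(W) = 18 (o(W) = 3 - 1*(-15) = 3 + 15 = 18)
o(q(-5, D(0)))² = 18² = 324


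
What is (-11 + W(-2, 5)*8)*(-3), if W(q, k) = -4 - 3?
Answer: 201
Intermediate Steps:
W(q, k) = -7
(-11 + W(-2, 5)*8)*(-3) = (-11 - 7*8)*(-3) = (-11 - 56)*(-3) = -67*(-3) = 201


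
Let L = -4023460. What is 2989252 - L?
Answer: 7012712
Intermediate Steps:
2989252 - L = 2989252 - 1*(-4023460) = 2989252 + 4023460 = 7012712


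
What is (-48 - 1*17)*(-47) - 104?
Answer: 2951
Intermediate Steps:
(-48 - 1*17)*(-47) - 104 = (-48 - 17)*(-47) - 104 = -65*(-47) - 104 = 3055 - 104 = 2951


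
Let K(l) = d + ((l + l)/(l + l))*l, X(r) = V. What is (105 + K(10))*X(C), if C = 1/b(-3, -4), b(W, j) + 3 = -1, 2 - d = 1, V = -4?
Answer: -464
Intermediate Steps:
d = 1 (d = 2 - 1*1 = 2 - 1 = 1)
b(W, j) = -4 (b(W, j) = -3 - 1 = -4)
C = -¼ (C = 1/(-4) = -¼ ≈ -0.25000)
X(r) = -4
K(l) = 1 + l (K(l) = 1 + ((l + l)/(l + l))*l = 1 + ((2*l)/((2*l)))*l = 1 + ((2*l)*(1/(2*l)))*l = 1 + 1*l = 1 + l)
(105 + K(10))*X(C) = (105 + (1 + 10))*(-4) = (105 + 11)*(-4) = 116*(-4) = -464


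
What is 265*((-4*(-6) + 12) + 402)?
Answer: 116070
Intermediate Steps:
265*((-4*(-6) + 12) + 402) = 265*((24 + 12) + 402) = 265*(36 + 402) = 265*438 = 116070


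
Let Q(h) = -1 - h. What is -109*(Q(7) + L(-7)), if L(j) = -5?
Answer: 1417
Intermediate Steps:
-109*(Q(7) + L(-7)) = -109*((-1 - 1*7) - 5) = -109*((-1 - 7) - 5) = -109*(-8 - 5) = -109*(-13) = 1417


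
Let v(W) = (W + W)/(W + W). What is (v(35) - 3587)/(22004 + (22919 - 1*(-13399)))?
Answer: -163/2651 ≈ -0.061486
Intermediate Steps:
v(W) = 1 (v(W) = (2*W)/((2*W)) = (2*W)*(1/(2*W)) = 1)
(v(35) - 3587)/(22004 + (22919 - 1*(-13399))) = (1 - 3587)/(22004 + (22919 - 1*(-13399))) = -3586/(22004 + (22919 + 13399)) = -3586/(22004 + 36318) = -3586/58322 = -3586*1/58322 = -163/2651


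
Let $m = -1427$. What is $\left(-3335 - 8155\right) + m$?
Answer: $-12917$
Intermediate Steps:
$\left(-3335 - 8155\right) + m = \left(-3335 - 8155\right) - 1427 = -11490 - 1427 = -12917$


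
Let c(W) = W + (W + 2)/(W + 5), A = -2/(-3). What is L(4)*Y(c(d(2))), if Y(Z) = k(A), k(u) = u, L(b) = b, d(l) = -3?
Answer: 8/3 ≈ 2.6667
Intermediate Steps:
A = ⅔ (A = -2*(-⅓) = ⅔ ≈ 0.66667)
c(W) = W + (2 + W)/(5 + W)
Y(Z) = ⅔
L(4)*Y(c(d(2))) = 4*(⅔) = 8/3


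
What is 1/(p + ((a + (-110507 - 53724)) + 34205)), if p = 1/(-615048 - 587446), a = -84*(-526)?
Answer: -1202494/103224489949 ≈ -1.1649e-5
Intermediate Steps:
a = 44184
p = -1/1202494 (p = 1/(-1202494) = -1/1202494 ≈ -8.3160e-7)
1/(p + ((a + (-110507 - 53724)) + 34205)) = 1/(-1/1202494 + ((44184 + (-110507 - 53724)) + 34205)) = 1/(-1/1202494 + ((44184 - 164231) + 34205)) = 1/(-1/1202494 + (-120047 + 34205)) = 1/(-1/1202494 - 85842) = 1/(-103224489949/1202494) = -1202494/103224489949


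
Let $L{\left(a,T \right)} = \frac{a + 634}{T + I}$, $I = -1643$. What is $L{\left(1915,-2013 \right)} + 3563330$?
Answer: $\frac{13027531931}{3656} \approx 3.5633 \cdot 10^{6}$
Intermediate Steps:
$L{\left(a,T \right)} = \frac{634 + a}{-1643 + T}$ ($L{\left(a,T \right)} = \frac{a + 634}{T - 1643} = \frac{634 + a}{-1643 + T}$)
$L{\left(1915,-2013 \right)} + 3563330 = \frac{634 + 1915}{-1643 - 2013} + 3563330 = \frac{1}{-3656} \cdot 2549 + 3563330 = \left(- \frac{1}{3656}\right) 2549 + 3563330 = - \frac{2549}{3656} + 3563330 = \frac{13027531931}{3656}$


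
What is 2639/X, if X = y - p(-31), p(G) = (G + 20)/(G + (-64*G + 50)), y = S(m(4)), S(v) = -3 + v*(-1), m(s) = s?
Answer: -5285917/14010 ≈ -377.30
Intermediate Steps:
S(v) = -3 - v
y = -7 (y = -3 - 1*4 = -3 - 4 = -7)
p(G) = (20 + G)/(50 - 63*G) (p(G) = (20 + G)/(G + (50 - 64*G)) = (20 + G)/(50 - 63*G))
X = -14010/2003 (X = -7 - (-20 - 1*(-31))/(-50 + 63*(-31)) = -7 - (-20 + 31)/(-50 - 1953) = -7 - 11/(-2003) = -7 - (-1)*11/2003 = -7 - 1*(-11/2003) = -7 + 11/2003 = -14010/2003 ≈ -6.9945)
2639/X = 2639/(-14010/2003) = 2639*(-2003/14010) = -5285917/14010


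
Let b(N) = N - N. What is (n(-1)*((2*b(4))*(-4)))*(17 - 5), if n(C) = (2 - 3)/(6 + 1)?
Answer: 0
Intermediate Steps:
b(N) = 0
n(C) = -⅐ (n(C) = -1/7 = -1*⅐ = -⅐)
(n(-1)*((2*b(4))*(-4)))*(17 - 5) = (-2*0*(-4)/7)*(17 - 5) = -0*(-4)*12 = -⅐*0*12 = 0*12 = 0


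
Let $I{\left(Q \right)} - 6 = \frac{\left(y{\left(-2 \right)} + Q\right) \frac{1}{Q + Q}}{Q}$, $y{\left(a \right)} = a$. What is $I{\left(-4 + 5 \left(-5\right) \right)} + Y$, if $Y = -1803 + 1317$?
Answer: $- \frac{807391}{1682} \approx -480.02$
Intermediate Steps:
$Y = -486$
$I{\left(Q \right)} = 6 + \frac{-2 + Q}{2 Q^{2}}$ ($I{\left(Q \right)} = 6 + \frac{\left(-2 + Q\right) \frac{1}{Q + Q}}{Q} = 6 + \frac{\left(-2 + Q\right) \frac{1}{2 Q}}{Q} = 6 + \frac{\frac{1}{2} \frac{1}{Q} \left(-2 + Q\right)}{Q} = 6 + \frac{-2 + Q}{2 Q^{2}}$)
$I{\left(-4 + 5 \left(-5\right) \right)} + Y = \left(6 + \frac{1}{2 \left(-4 + 5 \left(-5\right)\right)} - \frac{1}{\left(-4 + 5 \left(-5\right)\right)^{2}}\right) - 486 = \left(6 + \frac{1}{2 \left(-4 - 25\right)} - \frac{1}{\left(-4 - 25\right)^{2}}\right) - 486 = \left(6 + \frac{1}{2 \left(-29\right)} - \frac{1}{841}\right) - 486 = \left(6 + \frac{1}{2} \left(- \frac{1}{29}\right) - \frac{1}{841}\right) - 486 = \left(6 - \frac{1}{58} - \frac{1}{841}\right) - 486 = \frac{10061}{1682} - 486 = - \frac{807391}{1682}$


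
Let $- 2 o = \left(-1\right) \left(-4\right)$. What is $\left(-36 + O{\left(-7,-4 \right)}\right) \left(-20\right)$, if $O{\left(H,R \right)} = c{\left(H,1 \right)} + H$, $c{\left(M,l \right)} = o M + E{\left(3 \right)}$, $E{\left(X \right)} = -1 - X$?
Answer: $660$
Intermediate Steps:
$o = -2$ ($o = - \frac{\left(-1\right) \left(-4\right)}{2} = \left(- \frac{1}{2}\right) 4 = -2$)
$c{\left(M,l \right)} = -4 - 2 M$ ($c{\left(M,l \right)} = - 2 M - 4 = -4 - 2 M$)
$O{\left(H,R \right)} = -4 - H$ ($O{\left(H,R \right)} = \left(-4 - 2 H\right) + H = -4 - H$)
$\left(-36 + O{\left(-7,-4 \right)}\right) \left(-20\right) = \left(-36 - -3\right) \left(-20\right) = \left(-36 + \left(-4 + 7\right)\right) \left(-20\right) = \left(-36 + 3\right) \left(-20\right) = \left(-33\right) \left(-20\right) = 660$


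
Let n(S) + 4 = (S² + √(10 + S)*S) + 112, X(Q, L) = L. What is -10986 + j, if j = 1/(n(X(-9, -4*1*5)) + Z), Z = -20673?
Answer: (-219720*√10 + 221532691*I)/(5*(-4033*I + 4*√10)) ≈ -10986.0 + 1.4901e-7*I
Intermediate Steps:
n(S) = 108 + S² + S*√(10 + S) (n(S) = -4 + ((S² + √(10 + S)*S) + 112) = -4 + ((S² + S*√(10 + S)) + 112) = -4 + (112 + S² + S*√(10 + S)) = 108 + S² + S*√(10 + S))
j = 1/(-20165 - 20*I*√10) (j = 1/((108 + (-4*1*5)² + (-4*1*5)*√(10 - 4*1*5)) - 20673) = 1/((108 + (-4*5)² + (-4*5)*√(10 - 4*5)) - 20673) = 1/((108 + (-20)² - 20*√(10 - 20)) - 20673) = 1/((108 + 400 - 20*I*√10) - 20673) = 1/((508 - 20*I*√10) - 20673) = 1/(-20165 - 20*I*√10) ≈ -4.959e-5 + 1.555e-7*I)
-10986 + j = -10986 + I/(5*(-4033*I + 4*√10))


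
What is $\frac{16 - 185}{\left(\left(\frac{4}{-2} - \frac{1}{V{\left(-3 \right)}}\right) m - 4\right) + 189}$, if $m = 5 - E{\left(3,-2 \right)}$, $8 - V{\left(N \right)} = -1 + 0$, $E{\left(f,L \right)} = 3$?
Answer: $- \frac{1521}{1627} \approx -0.93485$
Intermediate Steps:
$V{\left(N \right)} = 9$ ($V{\left(N \right)} = 8 - \left(-1 + 0\right) = 8 - -1 = 8 + 1 = 9$)
$m = 2$ ($m = 5 - 3 = 2$)
$\frac{16 - 185}{\left(\left(\frac{4}{-2} - \frac{1}{V{\left(-3 \right)}}\right) m - 4\right) + 189} = \frac{16 - 185}{\left(\left(\frac{4}{-2} - \frac{1}{9}\right) 2 - 4\right) + 189} = - \frac{169}{\left(\left(4 \left(- \frac{1}{2}\right) - \frac{1}{9}\right) 2 - 4\right) + 189} = - \frac{169}{\left(\left(-2 - \frac{1}{9}\right) 2 - 4\right) + 189} = - \frac{169}{\left(\left(- \frac{19}{9}\right) 2 - 4\right) + 189} = - \frac{169}{\left(- \frac{38}{9} - 4\right) + 189} = - \frac{169}{- \frac{74}{9} + 189} = - \frac{169}{\frac{1627}{9}} = \left(-169\right) \frac{9}{1627} = - \frac{1521}{1627}$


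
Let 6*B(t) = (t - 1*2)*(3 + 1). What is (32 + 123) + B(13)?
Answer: 487/3 ≈ 162.33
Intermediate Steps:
B(t) = -4/3 + 2*t/3 (B(t) = ((t - 1*2)*(3 + 1))/6 = ((t - 2)*4)/6 = ((-2 + t)*4)/6 = (-8 + 4*t)/6 = -4/3 + 2*t/3)
(32 + 123) + B(13) = (32 + 123) + (-4/3 + (2/3)*13) = 155 + (-4/3 + 26/3) = 155 + 22/3 = 487/3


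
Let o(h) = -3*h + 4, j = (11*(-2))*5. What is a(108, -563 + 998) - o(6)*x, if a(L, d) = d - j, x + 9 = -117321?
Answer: -1642075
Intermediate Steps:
j = -110 (j = -22*5 = -110)
x = -117330 (x = -9 - 117321 = -117330)
o(h) = 4 - 3*h
a(L, d) = 110 + d (a(L, d) = d - 1*(-110) = d + 110 = 110 + d)
a(108, -563 + 998) - o(6)*x = (110 + (-563 + 998)) - (4 - 3*6)*(-117330) = (110 + 435) - (4 - 18)*(-117330) = 545 - (-14)*(-117330) = 545 - 1*1642620 = 545 - 1642620 = -1642075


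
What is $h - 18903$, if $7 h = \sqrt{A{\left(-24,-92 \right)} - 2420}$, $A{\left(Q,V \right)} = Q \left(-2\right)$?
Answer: $-18903 + \frac{2 i \sqrt{593}}{7} \approx -18903.0 + 6.9576 i$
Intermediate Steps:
$A{\left(Q,V \right)} = - 2 Q$
$h = \frac{2 i \sqrt{593}}{7}$ ($h = \frac{\sqrt{\left(-2\right) \left(-24\right) - 2420}}{7} = \frac{\sqrt{48 - 2420}}{7} = \frac{\sqrt{-2372}}{7} = \frac{2 i \sqrt{593}}{7} \approx 6.9576 i$)
$h - 18903 = \frac{2 i \sqrt{593}}{7} - 18903 = -18903 + \frac{2 i \sqrt{593}}{7}$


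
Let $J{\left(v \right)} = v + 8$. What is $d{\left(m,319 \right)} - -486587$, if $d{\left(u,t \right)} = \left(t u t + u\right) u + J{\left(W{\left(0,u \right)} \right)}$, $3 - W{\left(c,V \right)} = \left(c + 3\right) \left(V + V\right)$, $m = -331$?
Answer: $11149635066$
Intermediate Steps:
$W{\left(c,V \right)} = 3 - 2 V \left(3 + c\right)$ ($W{\left(c,V \right)} = 3 - \left(c + 3\right) \left(V + V\right) = 3 - \left(3 + c\right) 2 V = 3 - 2 V \left(3 + c\right)$)
$J{\left(v \right)} = 8 + v$
$d{\left(u,t \right)} = 11 - 6 u + u \left(u + u t^{2}\right)$ ($d{\left(u,t \right)} = \left(t u t + u\right) u - \left(-11 + 6 u + 2 u 0\right) = \left(u t^{2} + u\right) u + \left(8 + \left(3 - 6 u + 0\right)\right) = \left(u + u t^{2}\right) u + \left(8 - \left(-3 + 6 u\right)\right) = u \left(u + u t^{2}\right) - \left(-11 + 6 u\right) = 11 - 6 u + u \left(u + u t^{2}\right)$)
$d{\left(m,319 \right)} - -486587 = \left(11 + \left(-331\right)^{2} - -1986 + 319^{2} \left(-331\right)^{2}\right) - -486587 = \left(11 + 109561 + 1986 + 101761 \cdot 109561\right) + 486587 = \left(11 + 109561 + 1986 + 11149036921\right) + 486587 = 11149148479 + 486587 = 11149635066$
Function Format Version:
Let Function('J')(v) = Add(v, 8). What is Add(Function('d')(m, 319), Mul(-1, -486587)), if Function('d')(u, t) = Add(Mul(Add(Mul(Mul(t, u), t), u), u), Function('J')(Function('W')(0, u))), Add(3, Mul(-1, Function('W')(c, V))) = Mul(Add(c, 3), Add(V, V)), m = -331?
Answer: 11149635066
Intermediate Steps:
Function('W')(c, V) = Add(3, Mul(-2, V, Add(3, c))) (Function('W')(c, V) = Add(3, Mul(-1, Mul(Add(c, 3), Add(V, V)))) = Add(3, Mul(-1, Mul(Add(3, c), Mul(2, V)))) = Add(3, Mul(-1, Mul(2, V, Add(3, c)))) = Add(3, Mul(-2, V, Add(3, c))))
Function('J')(v) = Add(8, v)
Function('d')(u, t) = Add(11, Mul(-6, u), Mul(u, Add(u, Mul(u, Pow(t, 2))))) (Function('d')(u, t) = Add(Mul(Add(Mul(Mul(t, u), t), u), u), Add(8, Add(3, Mul(-6, u), Mul(-2, u, 0)))) = Add(Mul(Add(Mul(u, Pow(t, 2)), u), u), Add(8, Add(3, Mul(-6, u), 0))) = Add(Mul(Add(u, Mul(u, Pow(t, 2))), u), Add(8, Add(3, Mul(-6, u)))) = Add(Mul(u, Add(u, Mul(u, Pow(t, 2)))), Add(11, Mul(-6, u))) = Add(11, Mul(-6, u), Mul(u, Add(u, Mul(u, Pow(t, 2))))))
Add(Function('d')(m, 319), Mul(-1, -486587)) = Add(Add(11, Pow(-331, 2), Mul(-6, -331), Mul(Pow(319, 2), Pow(-331, 2))), Mul(-1, -486587)) = Add(Add(11, 109561, 1986, Mul(101761, 109561)), 486587) = Add(Add(11, 109561, 1986, 11149036921), 486587) = Add(11149148479, 486587) = 11149635066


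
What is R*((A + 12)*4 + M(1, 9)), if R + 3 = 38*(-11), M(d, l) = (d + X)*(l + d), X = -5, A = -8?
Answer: 10104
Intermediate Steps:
M(d, l) = (-5 + d)*(d + l) (M(d, l) = (d - 5)*(l + d) = (-5 + d)*(d + l))
R = -421 (R = -3 + 38*(-11) = -3 - 418 = -421)
R*((A + 12)*4 + M(1, 9)) = -421*((-8 + 12)*4 + (1**2 - 5*1 - 5*9 + 1*9)) = -421*(4*4 + (1 - 5 - 45 + 9)) = -421*(16 - 40) = -421*(-24) = 10104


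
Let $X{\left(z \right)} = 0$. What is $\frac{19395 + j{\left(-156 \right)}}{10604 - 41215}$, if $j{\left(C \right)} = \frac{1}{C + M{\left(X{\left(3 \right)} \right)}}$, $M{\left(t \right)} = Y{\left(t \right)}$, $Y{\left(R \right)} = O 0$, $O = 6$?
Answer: $- \frac{3025619}{4775316} \approx -0.6336$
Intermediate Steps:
$Y{\left(R \right)} = 0$ ($Y{\left(R \right)} = 6 \cdot 0 = 0$)
$M{\left(t \right)} = 0$
$j{\left(C \right)} = \frac{1}{C}$ ($j{\left(C \right)} = \frac{1}{C + 0} = \frac{1}{C}$)
$\frac{19395 + j{\left(-156 \right)}}{10604 - 41215} = \frac{19395 + \frac{1}{-156}}{10604 - 41215} = \frac{19395 - \frac{1}{156}}{-30611} = \frac{3025619}{156} \left(- \frac{1}{30611}\right) = - \frac{3025619}{4775316}$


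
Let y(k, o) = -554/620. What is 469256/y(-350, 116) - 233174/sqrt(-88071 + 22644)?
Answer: -145469360/277 + 233174*I*sqrt(65427)/65427 ≈ -5.2516e+5 + 911.59*I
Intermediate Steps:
y(k, o) = -277/310 (y(k, o) = -554*1/620 = -277/310)
469256/y(-350, 116) - 233174/sqrt(-88071 + 22644) = 469256/(-277/310) - 233174/sqrt(-88071 + 22644) = 469256*(-310/277) - 233174*(-I*sqrt(65427)/65427) = -145469360/277 - 233174*(-I*sqrt(65427)/65427) = -145469360/277 - (-233174)*I*sqrt(65427)/65427 = -145469360/277 + 233174*I*sqrt(65427)/65427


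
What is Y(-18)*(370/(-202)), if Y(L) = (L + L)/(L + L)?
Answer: -185/101 ≈ -1.8317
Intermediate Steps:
Y(L) = 1 (Y(L) = (2*L)/((2*L)) = (2*L)*(1/(2*L)) = 1)
Y(-18)*(370/(-202)) = 1*(370/(-202)) = 1*(370*(-1/202)) = 1*(-185/101) = -185/101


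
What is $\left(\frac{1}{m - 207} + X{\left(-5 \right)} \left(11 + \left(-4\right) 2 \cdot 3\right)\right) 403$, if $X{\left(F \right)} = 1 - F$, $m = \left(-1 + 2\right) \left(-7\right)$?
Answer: $- \frac{6727279}{214} \approx -31436.0$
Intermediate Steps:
$m = -7$ ($m = 1 \left(-7\right) = -7$)
$\left(\frac{1}{m - 207} + X{\left(-5 \right)} \left(11 + \left(-4\right) 2 \cdot 3\right)\right) 403 = \left(\frac{1}{-7 - 207} + \left(1 - -5\right) \left(11 + \left(-4\right) 2 \cdot 3\right)\right) 403 = \left(\frac{1}{-214} + \left(1 + 5\right) \left(11 - 24\right)\right) 403 = \left(- \frac{1}{214} + 6 \left(11 - 24\right)\right) 403 = \left(- \frac{1}{214} + 6 \left(-13\right)\right) 403 = \left(- \frac{1}{214} - 78\right) 403 = \left(- \frac{16693}{214}\right) 403 = - \frac{6727279}{214}$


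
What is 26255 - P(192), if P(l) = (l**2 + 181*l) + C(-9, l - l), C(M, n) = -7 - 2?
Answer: -45352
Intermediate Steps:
C(M, n) = -9
P(l) = -9 + l**2 + 181*l (P(l) = (l**2 + 181*l) - 9 = -9 + l**2 + 181*l)
26255 - P(192) = 26255 - (-9 + 192**2 + 181*192) = 26255 - (-9 + 36864 + 34752) = 26255 - 1*71607 = 26255 - 71607 = -45352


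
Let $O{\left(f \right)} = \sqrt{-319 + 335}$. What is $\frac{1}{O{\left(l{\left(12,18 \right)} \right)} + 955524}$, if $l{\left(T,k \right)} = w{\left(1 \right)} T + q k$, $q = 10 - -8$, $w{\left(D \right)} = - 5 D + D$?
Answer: $\frac{1}{955528} \approx 1.0465 \cdot 10^{-6}$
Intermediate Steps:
$w{\left(D \right)} = - 4 D$
$q = 18$ ($q = 10 + 8 = 18$)
$l{\left(T,k \right)} = - 4 T + 18 k$ ($l{\left(T,k \right)} = \left(-4\right) 1 T + 18 k = - 4 T + 18 k$)
$O{\left(f \right)} = 4$ ($O{\left(f \right)} = \sqrt{16} = 4$)
$\frac{1}{O{\left(l{\left(12,18 \right)} \right)} + 955524} = \frac{1}{4 + 955524} = \frac{1}{955528}$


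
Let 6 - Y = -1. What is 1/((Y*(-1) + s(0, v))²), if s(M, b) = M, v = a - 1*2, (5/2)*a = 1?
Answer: 1/49 ≈ 0.020408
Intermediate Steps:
a = ⅖ (a = (⅖)*1 = ⅖ ≈ 0.40000)
Y = 7 (Y = 6 - 1*(-1) = 6 + 1 = 7)
v = -8/5 (v = ⅖ - 1*2 = ⅖ - 2 = -8/5 ≈ -1.6000)
1/((Y*(-1) + s(0, v))²) = 1/((7*(-1) + 0)²) = 1/((-7 + 0)²) = 1/((-7)²) = 1/49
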